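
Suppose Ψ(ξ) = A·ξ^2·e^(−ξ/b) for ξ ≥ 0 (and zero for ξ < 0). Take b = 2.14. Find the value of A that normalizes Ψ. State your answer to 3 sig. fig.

The normalization condition is ∫|Ψ|² dξ = 1 from 0 to ∞.
Using ∫₀^∞ ξⁿ e^(−αξ) dξ = n!/αⁿ⁺¹, carrying out the integral gives A² · 3·b^5/4.
So A² = (3·b^5/4)^(−1).
Plugging in b = 2.14 yields A = 0.1724.

A ≈ 0.172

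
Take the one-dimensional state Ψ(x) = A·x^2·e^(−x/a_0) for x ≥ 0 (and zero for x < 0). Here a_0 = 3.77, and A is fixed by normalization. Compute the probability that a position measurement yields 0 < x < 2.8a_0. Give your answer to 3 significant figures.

P ≈ 0.658

The probability is P = ∫ |Ψ|² dx over [0, 2.8a_0].
With A² fixed by ∫|Ψ|² = 1, i.e. A² = (3·a_0^5/4)^(−1), substitute and integrate.
Let u = x/a_0; then A² and the length scale cancel, so P = ∫_{0}^{2.8} u^4·e^(-2·u) du ÷ ∫_{0}^{∞} u^4·e^(-2·u) du.
With ∫ u^4·e^(-2·u) du = -(u^4/2 + u^3 + 3·u^2/2 + 3·u/2 + 3/4)·e^(-2·u) + C, the region integral is ≈ 0.49339 and the full one is 3/4.
This works out to P = 0.6578.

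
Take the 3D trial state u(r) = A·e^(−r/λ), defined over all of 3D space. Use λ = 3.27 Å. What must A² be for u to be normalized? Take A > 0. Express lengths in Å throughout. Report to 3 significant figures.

A^2 ≈ 0.00910 Å^(-3)

Normalization requires ∫|u|² 4πr² dr = 1, integrated from 0 to ∞.
(Spherical symmetry: dV = 4πr² dr.)
Recall ∫₀^∞ r^m e^(−r/β) dr = m!·β^(m+1), the integral (without the A² prefactor) comes out to π·λ^3.
Substituting λ = 3.27 gives A² = 0.009103, so A = 0.09541.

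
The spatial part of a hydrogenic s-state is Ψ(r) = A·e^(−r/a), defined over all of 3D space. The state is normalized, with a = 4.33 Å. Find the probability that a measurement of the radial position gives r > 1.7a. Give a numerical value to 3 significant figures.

P ≈ 0.340

P = ∫ |Ψ|² 4πr² dr over r > 1.7a.
Normalization gives A² = 1/(π·a^3).
In terms of u = r/a (A², 4π and the length scale all cancel between numerator and denominator), P = [∫_{1.7}^{∞} u^2·e^(-2·u) du] / [∫_{0}^{∞} u^2·e^(-2·u) du].
Using ∫ u^2·e^(-2·u) du = -(2·u^2 + 2·u + 1)·e^(-2·u)/4, the numerator is 509·e^(-17/5)/200 and the denominator is 1/4.
Taking the ratio yields P = 0.3397.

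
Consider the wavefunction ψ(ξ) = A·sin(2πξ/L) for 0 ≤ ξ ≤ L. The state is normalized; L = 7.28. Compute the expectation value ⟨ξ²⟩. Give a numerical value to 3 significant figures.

⟨ξ^2⟩ ≈ 17.0

The expectation value is the |ψ|²-weighted average of ξ^2: ∫ ξ^2|ψ|² dξ.
With ∫₀^L sin²(nπξ/L) dξ = L/2, since the A² factors cancel between numerator and denominator, ⟨ξ²⟩ = -L^2/(8·π^2) + L^2/3.
With L = 7.28, ⟨ξ^2⟩ = 16.99.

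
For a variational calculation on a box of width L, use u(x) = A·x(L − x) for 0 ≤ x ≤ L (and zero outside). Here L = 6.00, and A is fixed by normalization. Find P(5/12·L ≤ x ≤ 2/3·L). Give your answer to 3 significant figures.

P ≈ 0.444

|u|² is the probability density, so P = ∫_{5/12·L}^{2/3·L} |u|² dx.
With A² fixed by ∫|u|² = 1, i.e. A² = (L^5/30)^(−1), substitute and integrate.
Substituting t = x/L, A² and the length scale cancel in the ratio: P = ∫_{5/12}^{2/3} t^2·(1 - t)^2 dt / ∫_{0}^{1} t^2·(1 - t)^2 dt.
With ∫ t^2·(1 - t)^2 dt = t^3·(6·t^2 - 15·t + 10)/30 + C, the region integral is ≈ 0.014783 and the full one is 1/30.
The result is P = 0.4435.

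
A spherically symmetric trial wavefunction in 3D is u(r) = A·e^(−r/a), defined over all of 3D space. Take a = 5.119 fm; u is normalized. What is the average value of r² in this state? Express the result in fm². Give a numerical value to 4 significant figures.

⟨r²⟩ = ∫ r^2 |u|² 4πr² dr over the full domain.
Recall ∫₀^∞ r^m e^(−r/β) dr = m!·β^(m+1), since the A² factors cancel between numerator and denominator, ⟨r²⟩ = 3·a^2.
Putting a = 5.119 gives 78.612.

⟨r^2⟩ ≈ 78.61 fm^2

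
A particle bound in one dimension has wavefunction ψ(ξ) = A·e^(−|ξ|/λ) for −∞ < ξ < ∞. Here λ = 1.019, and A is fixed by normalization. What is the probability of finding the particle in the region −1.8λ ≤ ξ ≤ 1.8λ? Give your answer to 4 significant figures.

P ≈ 0.9727

|ψ|² is the probability density, so P = ∫_{−1.8λ}^{1.8λ} |ψ|² dξ.
The normalization integral ∫|ψ|²dξ over the whole domain equals λ·A², and A² cancels in the ratio.
By symmetry take twice the ξ ≥ 0 contribution in numerator and denominator; the 2's cancel. In terms of u = ξ/λ (A² and the length scale cancel between numerator and denominator), P = [∫_{0}^{1.8} e^(-2·u) du] / [∫_{0}^{∞} e^(-2·u) du].
Using ∫ e^(-2·u) du = -e^(-2·u)/2, the numerator is 1/2 - e^(-18/5)/2 and the denominator is 1/2.
Taking the ratio, P = 0.97268.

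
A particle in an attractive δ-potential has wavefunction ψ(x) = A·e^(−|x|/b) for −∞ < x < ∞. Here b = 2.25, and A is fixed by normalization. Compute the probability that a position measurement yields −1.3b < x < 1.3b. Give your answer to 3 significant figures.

P ≈ 0.926

|ψ|² is the probability density, so P = ∫_{−1.3b}^{1.3b} |ψ|² dx.
Since A² = 1/(b), this is the region integral divided by the full normalization integral.
Both integrals are even about x = 0, so only the x ≥ 0 halves are needed (the factors of 2 cancel). Let u = x/b; then A² and the length scale cancel, so P = ∫_{0}^{1.3} e^(-2·u) du ÷ ∫_{0}^{∞} e^(-2·u) du.
With ∫ e^(-2·u) du = -e^(-2·u)/2 + C, the region integral is 1/2 - e^(-13/5)/2 and the full one is 1/2.
The result is P = 0.9257.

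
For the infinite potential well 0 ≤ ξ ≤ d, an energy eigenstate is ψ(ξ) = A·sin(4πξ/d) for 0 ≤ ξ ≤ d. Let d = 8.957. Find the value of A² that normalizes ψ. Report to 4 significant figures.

We need A² ∫|f|² dξ = 1, taking the integral from 0 to d.
Using sin²θ = (1 − cos 2θ)/2, the integral (without the A² prefactor) comes out to d/2.
Hence A² = 1/[d/2].
With d = 8.957: A² = 0.22329 and A = 0.47253.

A^2 ≈ 0.2233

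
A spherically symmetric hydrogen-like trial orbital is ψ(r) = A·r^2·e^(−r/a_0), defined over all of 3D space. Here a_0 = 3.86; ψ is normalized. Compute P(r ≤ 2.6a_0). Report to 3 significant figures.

P ≈ 0.268

Integrate the radial probability density 4πr²|ψ|² over r ≤ 2.6a_0.
Normalization gives A² = 1/(45·π·a_0^7/2).
Let u = r/a_0; then A², 4π and the length scale all cancel, so P = ∫_{0}^{2.6} u^6·e^(-2·u) du ÷ ∫_{0}^{∞} u^6·e^(-2·u) du.
With ∫ u^6·e^(-2·u) du = -(4·u^6 + 12·u^5 + 30·u^4 + 60·u^3 + 90·u^2 + 90·u + 45)·e^(-2·u)/8 + C, the region integral is ≈ 1.5053 and the full one is 45/8.
The region integral divided by the full integral gives P = 0.2676.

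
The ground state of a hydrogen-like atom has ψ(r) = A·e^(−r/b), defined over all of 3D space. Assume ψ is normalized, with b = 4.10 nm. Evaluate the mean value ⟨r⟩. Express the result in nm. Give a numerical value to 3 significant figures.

By definition ⟨r⟩ = ∫ r |ψ(r)|² 4πr² dr.
With ∫₀^∞ r^3 e^(−αr) dr = 3!/α^4, since the A² factors cancel between numerator and denominator, ⟨r⟩ = 3·b/2.
With b = 4.10, ⟨r⟩ = 6.150.

⟨r⟩ ≈ 6.15 nm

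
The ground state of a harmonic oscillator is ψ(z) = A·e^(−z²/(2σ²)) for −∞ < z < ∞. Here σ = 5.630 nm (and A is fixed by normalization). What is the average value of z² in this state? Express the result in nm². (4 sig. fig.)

By definition ⟨z²⟩ = ∫ z^2 |ψ(z)|² dz.
Differentiating ∫e^(−αz²) dz = √(π/α) under α to get the higher moments, evaluating both integrals, ⟨z²⟩ = σ^2/2.
With σ = 5.630, ⟨z^2⟩ = 15.848.

⟨z^2⟩ ≈ 15.85 nm^2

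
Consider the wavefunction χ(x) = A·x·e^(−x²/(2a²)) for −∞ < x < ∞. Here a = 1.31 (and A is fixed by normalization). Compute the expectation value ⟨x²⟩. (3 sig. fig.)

⟨x^2⟩ ≈ 2.57

⟨x²⟩ = ∫ x^2 |χ|² dx over the full domain.
The ratio of the moment integral to the normalization integral gives ⟨x²⟩ = 3·a^2/2.
Putting a = 1.31 gives 2.574.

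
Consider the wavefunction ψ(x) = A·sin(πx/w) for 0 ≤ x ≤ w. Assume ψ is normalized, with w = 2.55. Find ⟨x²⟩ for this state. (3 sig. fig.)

⟨x^2⟩ ≈ 1.84

⟨x²⟩ = ∫ x^2 |ψ|² dx over the full domain.
Evaluating both integrals, ⟨x²⟩ = -w^2/(2·π^2) + w^2/3.
Putting w = 2.55 gives 1.838.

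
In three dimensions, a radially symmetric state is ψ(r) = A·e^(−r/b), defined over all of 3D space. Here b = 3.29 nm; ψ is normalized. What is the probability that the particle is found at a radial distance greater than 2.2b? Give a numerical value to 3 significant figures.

Integrate the radial probability density 4πr²|ψ|² over r > 2.2b.
The full normalization integral is A²·[π·b^3] = 1, fixing A².
Substituting u = r/b, A², 4π and the length scale all cancel in the ratio: P = ∫_{2.2}^{∞} u^2·e^(-2·u) du / ∫_{0}^{∞} u^2·e^(-2·u) du.
An antiderivative of u^2·e^(-2·u) is -(2·u^2 + 2·u + 1)·e^(-2·u)/4; evaluating from 2.2 to ∞ gives 377·e^(-22/5)/100, while the full integral is 1/4.
This evaluates to P = 0.1851.

P ≈ 0.185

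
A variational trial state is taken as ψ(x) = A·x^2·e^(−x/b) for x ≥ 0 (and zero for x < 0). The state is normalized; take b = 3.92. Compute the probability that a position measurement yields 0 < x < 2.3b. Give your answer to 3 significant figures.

|ψ|² is the probability density, so P = ∫_{0}^{2.3b} |ψ|² dx.
Since A² = 1/(3·b^5/4), this is the region integral divided by the full normalization integral.
In terms of u = x/b (A² and the length scale cancel between numerator and denominator), P = [∫_{0}^{2.3} u^4·e^(-2·u) du] / [∫_{0}^{∞} u^4·e^(-2·u) du].
An antiderivative of u^4·e^(-2·u) is -(u^4/2 + u^3 + 3·u^2/2 + 3·u/2 + 3/4)·e^(-2·u); evaluating from 0 to 2.3 gives ≈ 0.36507, while the full integral is 3/4.
Evaluating gives P = 0.4868.

P ≈ 0.487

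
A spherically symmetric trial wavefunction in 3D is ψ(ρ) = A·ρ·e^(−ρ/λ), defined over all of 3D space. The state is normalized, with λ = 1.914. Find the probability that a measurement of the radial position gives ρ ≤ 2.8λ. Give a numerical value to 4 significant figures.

P = ∫ |ψ|² 4πρ² dρ over ρ ≤ 2.8λ.
The full normalization integral is A²·[3·π·λ^5] = 1, fixing A².
Let u = ρ/λ; then A², 4π and the length scale all cancel, so P = ∫_{0}^{2.8} u^4·e^(-2·u) du ÷ ∫_{0}^{∞} u^4·e^(-2·u) du.
Using ∫ u^4·e^(-2·u) du = -(u^4/2 + u^3 + 3·u^2/2 + 3·u/2 + 3/4)·e^(-2·u), the numerator is ≈ 0.493387 and the denominator is 3/4.
This evaluates to P = 0.65785.

P ≈ 0.6578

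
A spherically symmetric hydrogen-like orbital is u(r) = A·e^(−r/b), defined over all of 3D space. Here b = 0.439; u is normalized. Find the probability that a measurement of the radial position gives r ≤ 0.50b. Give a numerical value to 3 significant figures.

With dV = 4πr²dr, the probability is ∫|u|² dV over r ≤ 0.50b.
Normalization gives A² = 1/(π·b^3).
Substituting t = r/b, A², 4π and the length scale all cancel in the ratio: P = ∫_{0}^{0.50} t^2·e^(-2·t) dt / ∫_{0}^{∞} t^2·e^(-2·t) dt.
With ∫ t^2·e^(-2·t) dt = -(2·t^2 + 2·t + 1)·e^(-2·t)/4 + C, the region integral is 1/4 - 5·e^(-1)/8 and the full one is 1/4.
Taking the ratio yields P = 0.08030.

P ≈ 0.0803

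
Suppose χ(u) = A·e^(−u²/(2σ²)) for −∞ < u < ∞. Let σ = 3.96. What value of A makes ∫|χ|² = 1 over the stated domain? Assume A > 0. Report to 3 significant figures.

A ≈ 0.377

We need A² ∫|f|² du = 1, taking the integral from −∞ to ∞.
Using the Gaussian integral ∫_{−∞}^{∞} e^(−αu²) du = √(π/α), carrying out the integral gives A² · √(π)·σ.
Hence A² = 1/[√(π)·σ].
Substituting σ = 3.96 gives A² = 0.1425, so A = 0.3775.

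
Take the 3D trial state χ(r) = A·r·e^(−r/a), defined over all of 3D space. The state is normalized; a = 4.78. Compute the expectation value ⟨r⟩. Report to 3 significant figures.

⟨r⟩ ≈ 12.0

The expectation value is the |χ|²-weighted average of r: ∫ r|χ|² 4πr² dr.
The ratio of the moment integral to the normalization integral gives ⟨r⟩ = 5·a/2.
Putting a = 4.78 gives 11.95.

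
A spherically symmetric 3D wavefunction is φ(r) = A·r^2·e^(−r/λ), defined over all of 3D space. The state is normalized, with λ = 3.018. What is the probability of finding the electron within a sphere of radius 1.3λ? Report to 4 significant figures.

P ≈ 0.01717

P = ∫ |φ|² 4πr² dr over r ≤ 1.3λ.
A² is fixed by ∫₀^∞ 4πr²|φ|² dr = 1, i.e. A² = (45·π·λ^7/2)^(−1).
Substituting u = r/λ, A², 4π and the length scale all cancel in the ratio: P = ∫_{0}^{1.3} u^6·e^(-2·u) du / ∫_{0}^{∞} u^6·e^(-2·u) du.
With ∫ u^6·e^(-2·u) du = -(4·u^6 + 12·u^5 + 30·u^4 + 60·u^3 + 90·u^2 + 90·u + 45)·e^(-2·u)/8 + C, the region integral is ≈ 0.0965818 and the full one is 45/8.
Taking the ratio yields P = 0.017170.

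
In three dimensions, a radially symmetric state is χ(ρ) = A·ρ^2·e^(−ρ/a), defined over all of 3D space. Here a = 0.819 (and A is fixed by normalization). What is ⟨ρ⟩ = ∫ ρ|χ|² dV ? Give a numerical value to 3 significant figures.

The expectation value is the |χ|²-weighted average of ρ: ∫ ρ|χ|² 4πρ² dρ.
The ratio of the moment integral to the normalization integral gives ⟨ρ⟩ = 7·a/2.
Putting a = 0.819 gives 2.867.

⟨ρ⟩ ≈ 2.87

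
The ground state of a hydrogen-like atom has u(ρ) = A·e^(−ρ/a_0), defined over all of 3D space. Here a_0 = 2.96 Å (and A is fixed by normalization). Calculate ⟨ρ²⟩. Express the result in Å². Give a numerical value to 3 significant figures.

⟨ρ^2⟩ ≈ 26.3 Å^2

The expectation value is the |u|²-weighted average of ρ^2: ∫ ρ^2|u|² 4πρ² dρ.
The ratio of the moment integral to the normalization integral gives ⟨ρ²⟩ = 3·a_0^2.
With a_0 = 2.96, ⟨ρ^2⟩ = 26.28.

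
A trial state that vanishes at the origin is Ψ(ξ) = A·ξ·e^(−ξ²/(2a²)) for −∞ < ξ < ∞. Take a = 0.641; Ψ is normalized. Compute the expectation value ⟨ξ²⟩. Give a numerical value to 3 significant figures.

⟨ξ²⟩ = ∫ ξ^2 |Ψ|² dξ over the full domain.
With ∫_{−∞}^{∞} ξ^(2m) e^(−αξ²) dξ = (2m−1)!!·√π / (2^m α^(m+1/2)), the ratio of the moment integral to the normalization integral gives ⟨ξ²⟩ = 3·a^2/2.
With a = 0.641, ⟨ξ^2⟩ = 0.6163.

⟨ξ^2⟩ ≈ 0.616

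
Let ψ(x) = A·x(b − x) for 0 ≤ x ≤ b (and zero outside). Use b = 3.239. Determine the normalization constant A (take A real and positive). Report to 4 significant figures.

A ≈ 0.2901

The normalization condition is ∫|ψ|² dx = 1 from 0 to b.
Expanding the polynomial and integrating term by term, with ψ = A·x(b − x), the integral evaluates to A²·[b^5/30].
Setting this equal to 1 gives A² = 1/(b^5/30).
Substituting b = 3.239 gives A² = 0.084152, so A = 0.29009.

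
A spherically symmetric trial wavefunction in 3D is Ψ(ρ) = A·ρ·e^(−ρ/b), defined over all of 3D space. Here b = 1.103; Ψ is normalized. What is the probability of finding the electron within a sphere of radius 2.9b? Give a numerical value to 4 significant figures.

Integrate the radial probability density 4πρ²|Ψ|² over ρ ≤ 2.9b.
Normalization gives A² = 1/(3·π·b^5).
Substituting u = ρ/b, A², 4π and the length scale all cancel in the ratio: P = ∫_{0}^{2.9} u^4·e^(-2·u) du / ∫_{0}^{∞} u^4·e^(-2·u) du.
An antiderivative of u^4·e^(-2·u) is -(u^4/2 + u^3 + 3·u^2/2 + 3·u/2 + 3/4)·e^(-2·u); evaluating from 0 to 2.9 gives ≈ 0.515461, while the full integral is 3/4.
Taking the ratio yields P = 0.68728.

P ≈ 0.6873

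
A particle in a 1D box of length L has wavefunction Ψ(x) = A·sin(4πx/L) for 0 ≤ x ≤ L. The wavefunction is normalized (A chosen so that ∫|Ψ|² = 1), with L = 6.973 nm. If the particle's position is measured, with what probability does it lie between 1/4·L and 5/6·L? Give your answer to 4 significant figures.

P ≈ 0.5489

|Ψ|² is the probability density, so P = ∫_{1/4·L}^{5/6·L} |Ψ|² dx.
Since A² = 1/(L/2), this is the region integral divided by the full normalization integral.
Substituting u = x/L, A² and the length scale cancel in the ratio: P = ∫_{1/4}^{5/6} sin(4·π·u)^2 du / ∫_{0}^{1} sin(4·π·u)^2 du.
Using ∫ sin(4·π·u)^2 du = u/2 - sin(4·π·u)·cos(4·π·u)/(8·π), the numerator is -√(3)/(32·π) + 7/24 and the denominator is 1/2.
Taking the ratio, P = -√(3)/(16·π) + 7/12.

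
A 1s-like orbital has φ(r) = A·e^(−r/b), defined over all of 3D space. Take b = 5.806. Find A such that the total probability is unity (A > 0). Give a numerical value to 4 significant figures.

Require ∫ |φ|² 4πr² dr = 1 over the whole domain.
Using ∫₀^∞ rⁿ e^(−αr) dr = n!/αⁿ⁺¹, carrying out the integral gives A² · π·b^3.
Setting this equal to 1 gives A² = 1/(π·b^3).
With b = 5.806: A² = 0.0016264 and A = 0.040328.

A ≈ 0.04033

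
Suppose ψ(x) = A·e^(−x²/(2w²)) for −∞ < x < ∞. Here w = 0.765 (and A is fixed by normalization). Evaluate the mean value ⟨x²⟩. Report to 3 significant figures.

⟨x²⟩ = ∫ x^2 |ψ|² dx over the full domain.
With ∫_{−∞}^{∞} x^(2m) e^(−αx²) dx = (2m−1)!!·√π / (2^m α^(m+1/2)), evaluating both integrals, ⟨x²⟩ = w^2/2.
With w = 0.765, ⟨x^2⟩ = 0.2926.

⟨x^2⟩ ≈ 0.293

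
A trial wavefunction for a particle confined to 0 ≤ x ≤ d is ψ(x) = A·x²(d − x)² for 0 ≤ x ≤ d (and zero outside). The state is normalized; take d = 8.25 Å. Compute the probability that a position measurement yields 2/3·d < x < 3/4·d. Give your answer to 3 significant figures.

P = ∫_{2/3·d}^{3/4·d} |ψ(x)|² dx.
The normalization integral ∫|ψ|²dx over the whole domain equals d^9/630·A², and A² cancels in the ratio.
In terms of u = x/d (A² and the length scale cancel between numerator and denominator), P = [∫_{2/3}^{3/4} u^4·(1 - u)^4 du] / [∫_{0}^{1} u^4·(1 - u)^4 du].
With ∫ u^4·(1 - u)^4 du = u^5·(70·u^4 - 315·u^3 + 540·u^2 - 420·u + 126)/630 + C, the region integral is ≈ 0.00015225 and the full one is 1/630.
This works out to P = 0.09592.

P ≈ 0.0959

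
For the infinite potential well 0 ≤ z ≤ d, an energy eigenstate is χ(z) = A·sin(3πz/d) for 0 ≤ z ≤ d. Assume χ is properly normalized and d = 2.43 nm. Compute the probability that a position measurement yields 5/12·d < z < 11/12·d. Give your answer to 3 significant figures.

P ≈ 0.606

P = ∫_{5/12·d}^{11/12·d} |χ(z)|² dz.
With A² fixed by ∫|χ|² = 1, i.e. A² = (d/2)^(−1), substitute and integrate.
Substituting u = z/d, A² and the length scale cancel in the ratio: P = ∫_{5/12}^{11/12} sin(3·π·u)^2 du / ∫_{0}^{1} sin(3·π·u)^2 du.
Using ∫ sin(3·π·u)^2 du = u/2 - sin(6·π·u)/(12·π), the numerator is 1/(6·π) + 1/4 and the denominator is 1/2.
The result is P = (2 + 3·π)/(6·π).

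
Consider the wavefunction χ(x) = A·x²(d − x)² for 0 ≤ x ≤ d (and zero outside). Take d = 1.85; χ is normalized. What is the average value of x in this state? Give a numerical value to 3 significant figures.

⟨x⟩ ≈ 0.925

The expectation value is the |χ|²-weighted average of x: ∫ x|χ|² dx.
Since the A² factors cancel between numerator and denominator, ⟨x⟩ = d/2.
Putting d = 1.85 gives 0.9250.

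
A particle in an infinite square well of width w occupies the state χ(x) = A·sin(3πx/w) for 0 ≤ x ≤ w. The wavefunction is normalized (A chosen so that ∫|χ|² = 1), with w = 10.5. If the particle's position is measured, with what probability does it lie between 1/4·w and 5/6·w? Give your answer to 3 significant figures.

P ≈ 0.530

|χ|² is the probability density, so P = ∫_{1/4·w}^{5/6·w} |χ|² dx.
The normalization integral ∫|χ|²dx over the whole domain equals w/2·A², and A² cancels in the ratio.
Substituting u = x/w, A² and the length scale cancel in the ratio: P = ∫_{1/4}^{5/6} sin(3·π·u)^2 du / ∫_{0}^{1} sin(3·π·u)^2 du.
With ∫ sin(3·π·u)^2 du = u/2 - sin(6·π·u)/(12·π) + C, the region integral is 7/24 - 1/(12·π) and the full one is 1/2.
Taking the ratio, P = (-2 + 7·π)/(12·π).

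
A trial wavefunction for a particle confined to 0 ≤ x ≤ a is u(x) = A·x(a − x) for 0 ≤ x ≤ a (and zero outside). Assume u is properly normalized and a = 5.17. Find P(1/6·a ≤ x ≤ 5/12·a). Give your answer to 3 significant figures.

P ≈ 0.311

P = ∫_{1/6·a}^{5/12·a} |u(x)|² dx.
With A² fixed by ∫|u|² = 1, i.e. A² = (a^5/30)^(−1), substitute and integrate.
In terms of t = x/a (A² and the length scale cancel between numerator and denominator), P = [∫_{1/6}^{5/12} t^2·(1 - t)^2 dt] / [∫_{0}^{1} t^2·(1 - t)^2 dt].
Using ∫ t^2·(1 - t)^2 dt = t^3·(6·t^2 - 15·t + 10)/30, the numerator is ≈ 0.010371 and the denominator is 1/30.
This works out to P = 0.3111.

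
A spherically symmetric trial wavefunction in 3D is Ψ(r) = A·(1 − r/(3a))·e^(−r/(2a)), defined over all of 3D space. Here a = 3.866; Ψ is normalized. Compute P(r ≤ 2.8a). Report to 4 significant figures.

P ≈ 0.3526

P = ∫ |Ψ|² 4πr² dr over r ≤ 2.8a.
A² is fixed by ∫₀^∞ 4πr²|Ψ|² dr = 1, i.e. A² = (8·π·a^3/3)^(−1).
Substituting u = r/a, A², 4π and the length scale all cancel in the ratio: P = ∫_{0}^{2.8} u^2·(1 - u/3)^2·e^(-u) du / ∫_{0}^{∞} u^2·(1 - u/3)^2·e^(-u) du.
Using ∫ u^2·(1 - u/3)^2·e^(-u) du = (-u^4 + 2·u^3 - 3·u^2 - 6·u - 6)·e^(-u)/9, the numerator is ≈ 0.235040 and the denominator is 2/3.
This evaluates to P = 0.35256.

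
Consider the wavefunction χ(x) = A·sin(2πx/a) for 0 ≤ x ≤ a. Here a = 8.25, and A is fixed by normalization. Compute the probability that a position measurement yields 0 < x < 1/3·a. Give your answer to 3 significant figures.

P ≈ 0.402

|χ|² is the probability density, so P = ∫_{0}^{1/3·a} |χ|² dx.
Since A² = 1/(a/2), this is the region integral divided by the full normalization integral.
Let u = x/a; then A² and the length scale cancel, so P = ∫_{0}^{1/3} sin(2·π·u)^2 du ÷ ∫_{0}^{1} sin(2·π·u)^2 du.
With ∫ sin(2·π·u)^2 du = u/2 - sin(4·π·u)/(8·π) + C, the region integral is √(3)/(16·π) + 1/6 and the full one is 1/2.
The result is P = (√(3)/8 + π/3)/π.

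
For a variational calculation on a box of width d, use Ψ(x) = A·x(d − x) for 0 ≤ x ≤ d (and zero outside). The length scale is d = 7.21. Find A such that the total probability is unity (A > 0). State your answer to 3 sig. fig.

A ≈ 0.0392

Normalization requires ∫|Ψ|² dx = 1, integrated from 0 to d.
Expanding the polynomial and integrating term by term, ∫|Ψ|² dx = A²·(d^5/30).
Setting this equal to 1 gives A² = 1/(d^5/30).
Substituting d = 7.21 gives A² = 0.001540, so A = 0.03924.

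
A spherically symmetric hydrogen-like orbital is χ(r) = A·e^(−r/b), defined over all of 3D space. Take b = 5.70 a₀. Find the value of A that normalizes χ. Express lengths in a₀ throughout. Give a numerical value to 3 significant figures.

The normalization condition is ∫|χ|² 4πr² dr = 1 from 0 to ∞.
The angular integral contributes 4π, leaving ∫₀^∞ r²|χ|² dr.
Carrying out the integral gives A² · π·b^3.
With b = 5.70: A² = 0.001719 and A = 0.04146.

A ≈ 0.0415 a₀^(-3/2)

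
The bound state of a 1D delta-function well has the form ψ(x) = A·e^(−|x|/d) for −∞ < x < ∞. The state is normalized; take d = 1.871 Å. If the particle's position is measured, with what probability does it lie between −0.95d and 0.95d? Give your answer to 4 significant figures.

P = ∫_{−0.95d}^{0.95d} |ψ(x)|² dx.
The normalization integral ∫|ψ|²dx over the whole domain equals d·A², and A² cancels in the ratio.
By symmetry take twice the x ≥ 0 contribution in numerator and denominator; the 2's cancel. In terms of u = x/d (A² and the length scale cancel between numerator and denominator), P = [∫_{0}^{0.95} e^(-2·u) du] / [∫_{0}^{∞} e^(-2·u) du].
An antiderivative of e^(-2·u) is -e^(-2·u)/2; evaluating from 0 to 0.95 gives 1/2 - e^(-19/10)/2, while the full integral is 1/2.
The result is P = 0.85043.

P ≈ 0.8504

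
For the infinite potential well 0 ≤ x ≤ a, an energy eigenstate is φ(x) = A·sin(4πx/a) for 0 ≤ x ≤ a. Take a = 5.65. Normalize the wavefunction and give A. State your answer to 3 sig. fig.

A ≈ 0.595

Require ∫ |φ|² dx = 1 over the whole domain.
Using sin²θ = (1 − cos 2θ)/2, the integral (without the A² prefactor) comes out to a/2.
Setting this equal to 1 gives A² = 1/(a/2).
With a = 5.65: A² = 0.3540 and A = 0.5950.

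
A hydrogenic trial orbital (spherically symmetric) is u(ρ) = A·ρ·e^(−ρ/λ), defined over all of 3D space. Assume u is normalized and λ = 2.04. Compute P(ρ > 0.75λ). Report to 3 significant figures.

P ≈ 0.981

Integrate the radial probability density 4πρ²|u|² over ρ > 0.75λ.
Normalization gives A² = 1/(3·π·λ^5).
In terms of t = ρ/λ (A², 4π and the length scale all cancel between numerator and denominator), P = [∫_{0.75}^{∞} t^4·e^(-2·t) dt] / [∫_{0}^{∞} t^4·e^(-2·t) dt].
Using ∫ t^4·e^(-2·t) dt = -(t^4/2 + t^3 + 3·t^2/2 + 3·t/2 + 3/4)·e^(-2·t), the numerator is 1689·e^(-3/2)/512 and the denominator is 3/4.
Taking the ratio yields P = 0.9814.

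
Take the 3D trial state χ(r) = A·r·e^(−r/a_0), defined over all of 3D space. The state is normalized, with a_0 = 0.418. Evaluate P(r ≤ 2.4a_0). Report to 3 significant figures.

P ≈ 0.524

P = ∫ |χ|² 4πr² dr over r ≤ 2.4a_0.
The full normalization integral is A²·[3·π·a_0^5] = 1, fixing A².
Let u = r/a_0; then A², 4π and the length scale all cancel, so P = ∫_{0}^{2.4} u^4·e^(-2·u) du ÷ ∫_{0}^{∞} u^4·e^(-2·u) du.
With ∫ u^4·e^(-2·u) du = -(u^4/2 + u^3 + 3·u^2/2 + 3·u/2 + 3/4)·e^(-2·u) + C, the region integral is ≈ 0.39281 and the full one is 3/4.
This evaluates to P = 0.5237.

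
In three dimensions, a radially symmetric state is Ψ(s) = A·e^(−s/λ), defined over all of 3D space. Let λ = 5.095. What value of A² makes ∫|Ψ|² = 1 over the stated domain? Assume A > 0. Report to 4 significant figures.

A^2 ≈ 0.002407

We need A² ∫|f|² 4πs² ds = 1, taking the integral from 0 to ∞.
Using ∫₀^∞ sⁿ e^(−αs) ds = n!/αⁿ⁺¹, ∫|Ψ|² 4πs² ds = A²·(π·λ^3).
Hence A² = 1/[π·λ^3].
Plugging in λ = 5.095 yields A = 0.049058.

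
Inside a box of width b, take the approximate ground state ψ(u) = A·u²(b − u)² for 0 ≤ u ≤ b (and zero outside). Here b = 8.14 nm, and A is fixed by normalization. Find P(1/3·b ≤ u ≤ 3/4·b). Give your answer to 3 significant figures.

The probability is P = ∫ |ψ|² du over [1/3·b, 3/4·b].
Since A² = 1/(b^9/630), this is the region integral divided by the full normalization integral.
In terms of t = u/b (A² and the length scale cancel between numerator and denominator), P = [∫_{1/3}^{3/4} t^4·(1 - t)^4 dt] / [∫_{0}^{1} t^4·(1 - t)^4 dt].
An antiderivative of t^4·(1 - t)^4 is t^5·(70·t^4 - 315·t^3 + 540·t^2 - 420·t + 126)/630; evaluating from 1/3 to 3/4 gives ≈ 0.0012797, while the full integral is 1/630.
This works out to P = 0.8062.

P ≈ 0.806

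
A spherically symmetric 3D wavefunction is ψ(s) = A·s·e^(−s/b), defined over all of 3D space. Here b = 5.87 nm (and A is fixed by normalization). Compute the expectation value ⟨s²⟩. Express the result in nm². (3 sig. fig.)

⟨s^2⟩ ≈ 258 nm^2

⟨s²⟩ = ∫ s^2 |ψ|² 4πs² ds over the full domain.
Evaluating both integrals, ⟨s²⟩ = 15·b^2/2.
With b = 5.87, ⟨s^2⟩ = 258.4.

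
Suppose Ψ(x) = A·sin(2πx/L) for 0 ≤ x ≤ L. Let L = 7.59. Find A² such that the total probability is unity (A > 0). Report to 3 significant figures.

A^2 ≈ 0.264

Require ∫ |Ψ|² dx = 1 over the whole domain.
With ∫₀^L sin²(nπx/L) dx = L/2, ∫|Ψ|² dx = A²·(L/2).
Hence A² = 1/[L/2].
Plugging in L = 7.59 yields A = 0.5133.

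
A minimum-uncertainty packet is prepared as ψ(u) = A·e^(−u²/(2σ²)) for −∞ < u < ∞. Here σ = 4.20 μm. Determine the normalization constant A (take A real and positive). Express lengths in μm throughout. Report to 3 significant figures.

We need A² ∫|f|² du = 1, taking the integral from −∞ to ∞.
Carrying out the integral gives A² · √(π)·σ.
Substituting σ = 4.20 gives A² = 0.1343, so A = 0.3665.

A ≈ 0.367 μm^(-1/2)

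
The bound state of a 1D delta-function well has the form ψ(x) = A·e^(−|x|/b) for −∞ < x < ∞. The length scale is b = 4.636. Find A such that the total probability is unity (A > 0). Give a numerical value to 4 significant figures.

A ≈ 0.4644

The normalization condition is ∫|ψ|² dx = 1 from −∞ to ∞.
Carrying out the integral gives A² · b.
Hence A² = 1/[b].
Substituting b = 4.636 gives A² = 0.21570, so A = 0.46444.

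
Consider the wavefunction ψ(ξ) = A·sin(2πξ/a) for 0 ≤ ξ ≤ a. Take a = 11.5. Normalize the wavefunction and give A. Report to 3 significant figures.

We need A² ∫|f|² dξ = 1, taking the integral from 0 to a.
Using sin²θ = (1 − cos 2θ)/2, carrying out the integral gives A² · a/2.
Substituting a = 11.5 gives A² = 0.1739, so A = 0.4170.

A ≈ 0.417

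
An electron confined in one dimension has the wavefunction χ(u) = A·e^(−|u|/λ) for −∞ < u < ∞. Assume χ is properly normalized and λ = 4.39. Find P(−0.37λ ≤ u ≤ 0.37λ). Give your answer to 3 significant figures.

P ≈ 0.523

|χ|² is the probability density, so P = ∫_{−0.37λ}^{0.37λ} |χ|² du.
The normalization integral ∫|χ|²du over the whole domain equals λ·A², and A² cancels in the ratio.
Both integrals are even about u = 0, so only the u ≥ 0 halves are needed (the factors of 2 cancel). Let t = u/λ; then A² and the length scale cancel, so P = ∫_{0}^{0.37} e^(-2·t) dt ÷ ∫_{0}^{∞} e^(-2·t) dt.
An antiderivative of e^(-2·t) is -e^(-2·t)/2; evaluating from 0 to 0.37 gives 1/2 - e^(-37/50)/2, while the full integral is 1/2.
The result is P = 0.5229.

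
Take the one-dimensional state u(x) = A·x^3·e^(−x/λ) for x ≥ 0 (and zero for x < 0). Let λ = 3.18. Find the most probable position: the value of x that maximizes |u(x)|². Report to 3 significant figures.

The maximum of |u(x)|² occurs where its derivative vanishes.
This gives x = 3·λ.
With λ = 3.18, the most probable position is 9.540.

x ≈ 9.54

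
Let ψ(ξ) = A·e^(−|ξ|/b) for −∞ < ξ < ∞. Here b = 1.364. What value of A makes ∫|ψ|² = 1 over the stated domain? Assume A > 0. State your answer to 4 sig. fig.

A ≈ 0.8562

Normalization requires ∫|ψ|² dξ = 1, integrated from −∞ to ∞.
With ∫₀^∞ ξ^0 e^(−αξ) dξ = 0!/α^1, with ψ = A·e^(−|ξ|/b), the integral evaluates to A²·[b].
So A² = (b)^(−1).
Plugging in b = 1.364 yields A = 0.85623.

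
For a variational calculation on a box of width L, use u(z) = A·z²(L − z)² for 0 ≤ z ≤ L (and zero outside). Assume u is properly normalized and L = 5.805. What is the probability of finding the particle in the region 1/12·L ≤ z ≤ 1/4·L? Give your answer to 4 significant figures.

|u|² is the probability density, so P = ∫_{1/12·L}^{1/4·L} |u|² dz.
The normalization integral ∫|u|²dz over the whole domain equals L^9/630·A², and A² cancels in the ratio.
Let t = z/L; then A² and the length scale cancel, so P = ∫_{1/12}^{1/4} t^4·(1 - t)^4 dt ÷ ∫_{0}^{1} t^4·(1 - t)^4 dt.
Using ∫ t^4·(1 - t)^4 dt = t^5·(70·t^4 - 315·t^3 + 540·t^2 - 420·t + 126)/630, the numerator is ≈ 0.0000770591 and the denominator is 1/630.
Taking the ratio, P = 0.048547.

P ≈ 0.04855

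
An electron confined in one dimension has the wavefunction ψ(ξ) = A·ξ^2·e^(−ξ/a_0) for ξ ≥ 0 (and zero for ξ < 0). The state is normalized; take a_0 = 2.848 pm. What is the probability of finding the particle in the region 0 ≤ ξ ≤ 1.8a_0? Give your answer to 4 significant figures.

P ≈ 0.2936

P = ∫_{0}^{1.8a_0} |ψ(ξ)|² dξ.
Since A² = 1/(3·a_0^5/4), this is the region integral divided by the full normalization integral.
Let u = ξ/a_0; then A² and the length scale cancel, so P = ∫_{0}^{1.8} u^4·e^(-2·u) du ÷ ∫_{0}^{∞} u^4·e^(-2·u) du.
With ∫ u^4·e^(-2·u) du = -(u^4/2 + u^3 + 3·u^2/2 + 3·u/2 + 3/4)·e^(-2·u) + C, the region integral is ≈ 0.220171 and the full one is 3/4.
Taking the ratio, P = 0.29356.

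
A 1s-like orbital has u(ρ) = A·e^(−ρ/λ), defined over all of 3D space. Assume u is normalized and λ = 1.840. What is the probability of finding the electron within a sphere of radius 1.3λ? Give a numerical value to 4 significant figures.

P ≈ 0.4816

Integrate the radial probability density 4πρ²|u|² over ρ ≤ 1.3λ.
A² is fixed by ∫₀^∞ 4πρ²|u|² dρ = 1, i.e. A² = (π·λ^3)^(−1).
Let t = ρ/λ; then A², 4π and the length scale all cancel, so P = ∫_{0}^{1.3} t^2·e^(-2·t) dt ÷ ∫_{0}^{∞} t^2·e^(-2·t) dt.
With ∫ t^2·e^(-2·t) dt = -(2·t^2 + 2·t + 1)·e^(-2·t)/4 + C, the region integral is 1/4 - 349·e^(-13/5)/200 and the full one is 1/4.
This evaluates to P = 0.48157.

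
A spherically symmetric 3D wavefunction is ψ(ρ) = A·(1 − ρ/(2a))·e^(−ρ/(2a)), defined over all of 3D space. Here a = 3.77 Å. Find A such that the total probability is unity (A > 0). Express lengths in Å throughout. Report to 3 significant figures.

A ≈ 0.0273 Å^(-3/2)

We need A² ∫|f|² 4πρ² dρ = 1, taking the integral from 0 to ∞.
(Spherical symmetry: dV = 4πρ² dρ.)
With ψ = A·(1 − ρ/(2a))·e^(−ρ/(2a)), the integral evaluates to A²·[8·π·a^3].
Hence A² = 1/[8·π·a^3].
Substituting a = 3.77 gives A² = 0.0007426, so A = 0.02725.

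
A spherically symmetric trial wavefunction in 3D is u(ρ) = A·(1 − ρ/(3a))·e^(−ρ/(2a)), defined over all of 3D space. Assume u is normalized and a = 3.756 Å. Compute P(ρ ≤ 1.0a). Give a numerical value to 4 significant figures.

Integrate the radial probability density 4πρ²|u|² over ρ ≤ 1.0a.
A² is fixed by ∫₀^∞ 4πρ²|u|² dρ = 1, i.e. A² = (8·π·a^3/3)^(−1).
Substituting t = ρ/a, A², 4π and the length scale all cancel in the ratio: P = ∫_{0}^{1.0} t^2·(1 - t/3)^2·e^(-t) dt / ∫_{0}^{∞} t^2·(1 - t/3)^2·e^(-t) dt.
Using ∫ t^2·(1 - t/3)^2·e^(-t) dt = (-t^4 + 2·t^3 - 3·t^2 - 6·t - 6)·e^(-t)/9, the numerator is 2/3 - 14·e^(-1)/9 and the denominator is 2/3.
This evaluates to P = 0.14161.

P ≈ 0.1416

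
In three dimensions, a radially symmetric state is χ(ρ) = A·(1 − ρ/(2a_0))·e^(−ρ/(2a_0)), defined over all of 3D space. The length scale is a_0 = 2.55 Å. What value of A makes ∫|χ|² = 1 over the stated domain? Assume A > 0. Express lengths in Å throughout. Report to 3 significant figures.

Normalization requires ∫|χ|² 4πρ² dρ = 1, integrated from 0 to ∞.
(Spherical symmetry: dV = 4πρ² dρ.)
The integral (without the A² prefactor) comes out to 8·π·a_0^3.
Hence A² = 1/[8·π·a_0^3].
Substituting a_0 = 2.55 gives A² = 0.002400, so A = 0.04899.

A ≈ 0.0490 Å^(-3/2)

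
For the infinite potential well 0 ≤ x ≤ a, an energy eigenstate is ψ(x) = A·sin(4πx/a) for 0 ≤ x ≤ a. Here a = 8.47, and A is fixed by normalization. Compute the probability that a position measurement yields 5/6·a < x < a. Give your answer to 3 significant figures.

P ≈ 0.201

|ψ|² is the probability density, so P = ∫_{5/6·a}^{a} |ψ|² dx.
The normalization integral ∫|ψ|²dx over the whole domain equals a/2·A², and A² cancels in the ratio.
Substituting u = x/a, A² and the length scale cancel in the ratio: P = ∫_{5/6}^{1} sin(4·π·u)^2 du / ∫_{0}^{1} sin(4·π·u)^2 du.
With ∫ sin(4·π·u)^2 du = u/2 - sin(4·π·u)·cos(4·π·u)/(8·π) + C, the region integral is √(3)/(32·π) + 1/12 and the full one is 1/2.
The result is P = (√(3)/16 + π/6)/π.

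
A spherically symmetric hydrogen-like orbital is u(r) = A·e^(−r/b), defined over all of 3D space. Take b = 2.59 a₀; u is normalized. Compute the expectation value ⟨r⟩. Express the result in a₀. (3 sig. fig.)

⟨r⟩ ≈ 3.89 a₀

The expectation value is the |u|²-weighted average of r: ∫ r|u|² 4πr² dr.
Using ∫₀^∞ rⁿ e^(−αr) dr = n!/αⁿ⁺¹, the ratio of the moment integral to the normalization integral gives ⟨r⟩ = 3·b/2.
Putting b = 2.59 gives 3.885.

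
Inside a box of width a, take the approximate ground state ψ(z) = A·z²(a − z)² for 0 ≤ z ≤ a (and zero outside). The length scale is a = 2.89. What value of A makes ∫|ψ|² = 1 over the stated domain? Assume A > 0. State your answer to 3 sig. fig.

We need A² ∫|f|² dz = 1, taking the integral from 0 to a.
Expanding the polynomial and integrating term by term, the integral (without the A² prefactor) comes out to a^9/630.
So A² = (a^9/630)^(−1).
Plugging in a = 2.89 yields A = 0.2117.

A ≈ 0.212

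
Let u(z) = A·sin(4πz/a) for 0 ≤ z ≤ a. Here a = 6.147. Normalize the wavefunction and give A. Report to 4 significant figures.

We need A² ∫|f|² dz = 1, taking the integral from 0 to a.
∫|u|² dz = A²·(a/2).
Hence A² = 1/[a/2].
Plugging in a = 6.147 yields A = 0.57041.

A ≈ 0.5704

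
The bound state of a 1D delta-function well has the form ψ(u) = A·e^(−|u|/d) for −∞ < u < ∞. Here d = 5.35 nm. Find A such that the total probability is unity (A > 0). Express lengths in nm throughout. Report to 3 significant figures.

A ≈ 0.432 nm^(-1/2)

Require ∫ |ψ|² du = 1 over the whole domain.
With ∫₀^∞ u^0 e^(−αu) du = 0!/α^1, with ψ = A·e^(−|u|/d), the integral evaluates to A²·[d].
So A² = (d)^(−1).
Plugging in d = 5.35 yields A = 0.4323.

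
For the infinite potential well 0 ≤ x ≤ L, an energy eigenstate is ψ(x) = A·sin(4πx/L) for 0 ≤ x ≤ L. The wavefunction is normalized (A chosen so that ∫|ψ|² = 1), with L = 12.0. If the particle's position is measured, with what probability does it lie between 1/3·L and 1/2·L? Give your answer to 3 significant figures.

P ≈ 0.201

The probability is P = ∫ |ψ|² dx over [1/3·L, 1/2·L].
The normalization integral ∫|ψ|²dx over the whole domain equals L/2·A², and A² cancels in the ratio.
In terms of u = x/L (A² and the length scale cancel between numerator and denominator), P = [∫_{1/3}^{1/2} sin(4·π·u)^2 du] / [∫_{0}^{1} sin(4·π·u)^2 du].
An antiderivative of sin(4·π·u)^2 is u/2 - sin(4·π·u)·cos(4·π·u)/(8·π); evaluating from 1/3 to 1/2 gives √(3)/(32·π) + 1/12, while the full integral is 1/2.
Evaluating gives P = (√(3)/16 + π/6)/π.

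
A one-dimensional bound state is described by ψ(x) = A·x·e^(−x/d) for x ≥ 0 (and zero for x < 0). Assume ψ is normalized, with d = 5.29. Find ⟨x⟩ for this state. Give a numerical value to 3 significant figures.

⟨x⟩ ≈ 7.94

⟨x⟩ = ∫ x |ψ|² dx over the full domain.
Using ∫₀^∞ xⁿ e^(−αx) dx = n!/αⁿ⁺¹, since the A² factors cancel between numerator and denominator, ⟨x⟩ = 3·d/2.
Putting d = 5.29 gives 7.935.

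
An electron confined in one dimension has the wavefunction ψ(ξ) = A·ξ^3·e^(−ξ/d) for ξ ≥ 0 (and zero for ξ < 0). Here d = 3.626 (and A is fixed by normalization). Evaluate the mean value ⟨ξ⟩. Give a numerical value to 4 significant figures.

The expectation value is the |ψ|²-weighted average of ξ: ∫ ξ|ψ|² dξ.
The ratio of the moment integral to the normalization integral gives ⟨ξ⟩ = 7·d/2.
Putting d = 3.626 gives 12.691.

⟨ξ⟩ ≈ 12.69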